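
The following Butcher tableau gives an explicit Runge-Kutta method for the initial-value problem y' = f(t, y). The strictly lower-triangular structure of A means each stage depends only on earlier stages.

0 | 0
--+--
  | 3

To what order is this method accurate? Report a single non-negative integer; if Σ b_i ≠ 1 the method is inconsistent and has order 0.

0

b = (3)
c = (0)
Σ b_i: 3·1 = 3 ≠ 1 ⇒ order 0.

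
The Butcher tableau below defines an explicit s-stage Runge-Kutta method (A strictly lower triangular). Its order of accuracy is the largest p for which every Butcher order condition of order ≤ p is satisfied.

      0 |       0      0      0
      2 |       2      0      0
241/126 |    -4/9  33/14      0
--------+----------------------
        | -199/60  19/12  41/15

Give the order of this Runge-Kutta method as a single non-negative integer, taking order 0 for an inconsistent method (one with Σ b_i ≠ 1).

1

b = (-199/60, 19/12, 41/15)
c = (0, 2, 241/126)
Ac = (0, 0, 33/7)
Σ b_i: (-199/60)·1 + 19/12·1 + 41/15·1 = 1 ✓
b·c: 19/12·2 + 41/15·241/126 = 7933/945 ≠ 1/2 ⇒ order 1.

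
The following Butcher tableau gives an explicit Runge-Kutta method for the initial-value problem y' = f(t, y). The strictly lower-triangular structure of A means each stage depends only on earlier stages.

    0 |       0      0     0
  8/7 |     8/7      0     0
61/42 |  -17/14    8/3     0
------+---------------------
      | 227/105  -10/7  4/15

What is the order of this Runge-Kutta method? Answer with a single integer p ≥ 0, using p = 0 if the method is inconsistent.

1

b = (227/105, -10/7, 4/15)
c = (0, 8/7, 61/42)
Ac = (0, 0, 64/21)
Σ b_i: 227/105·1 + (-10/7)·1 + 4/15·1 = 1 ✓
b·c: (-10/7)·8/7 + 4/15·61/42 = -2746/2205 ≠ 1/2 ⇒ order 1.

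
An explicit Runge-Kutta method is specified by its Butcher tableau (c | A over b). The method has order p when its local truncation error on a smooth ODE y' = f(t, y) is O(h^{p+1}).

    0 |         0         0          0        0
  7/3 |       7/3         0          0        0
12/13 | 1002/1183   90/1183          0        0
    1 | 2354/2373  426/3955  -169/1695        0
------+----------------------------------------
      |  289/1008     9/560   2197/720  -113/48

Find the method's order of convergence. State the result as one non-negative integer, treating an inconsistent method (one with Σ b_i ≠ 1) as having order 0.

b = (289/1008, 9/560, 2197/720, -113/48)
c = (0, 7/3, 12/13, 1)
Ac = (0, 0, 30/169, 18/113)
Σ b_i: 289/1008·1 + 9/560·1 + 2197/720·1 + (-113/48)·1 = 1 ✓
b·c: 9/560·7/3 + 2197/720·12/13 + (-113/48)·1 = 1/2 ✓
b·c²: 9/560·49/9 + 2197/720·144/169 + (-113/48)·1 = 1/3 ✓
b·Ac: 2197/720·30/169 + (-113/48)·18/113 = 1/6 ✓
b·c³: 9/560·343/27 + 2197/720·1728/2197 + (-113/48)·1 = 1/4 ✓
b·(c∘Ac): 2197/720·360/2197 + (-113/48)·18/113 = 1/8 ✓
b·Ac²: 2197/720·70/169 + (-113/48)·170/339 = 1/12 ✓
b·A²c: (-113/48)·(-2/113) = 1/24 ✓; 4 stages ⇒ order 4.

4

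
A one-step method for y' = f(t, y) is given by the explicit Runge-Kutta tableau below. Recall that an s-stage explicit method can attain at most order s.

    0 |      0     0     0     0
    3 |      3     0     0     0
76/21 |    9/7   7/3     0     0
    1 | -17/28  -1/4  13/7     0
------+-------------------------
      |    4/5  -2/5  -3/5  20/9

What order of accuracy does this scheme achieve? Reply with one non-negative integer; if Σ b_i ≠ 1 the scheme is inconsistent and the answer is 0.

0

b = (4/5, -2/5, -3/5, 20/9)
c = (0, 3, 76/21, 1)
Ac = (0, 0, 7, 3511/588)
Σ b_i: 4/5·1 + (-2/5)·1 + (-3/5)·1 + 20/9·1 = 91/45 ≠ 1 ⇒ order 0.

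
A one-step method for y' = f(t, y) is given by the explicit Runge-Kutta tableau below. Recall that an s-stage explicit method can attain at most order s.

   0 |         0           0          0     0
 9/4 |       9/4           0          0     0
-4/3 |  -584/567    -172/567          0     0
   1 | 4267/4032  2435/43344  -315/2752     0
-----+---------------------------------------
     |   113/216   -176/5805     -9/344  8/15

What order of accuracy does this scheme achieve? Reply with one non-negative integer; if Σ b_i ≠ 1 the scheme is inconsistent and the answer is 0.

b = (113/216, -176/5805, -9/344, 8/15)
c = (0, 9/4, -4/3, 1)
Ac = (0, 0, -43/63, 125/448)
Σ b_i: 113/216·1 + (-176/5805)·1 + (-9/344)·1 + 8/15·1 = 1 ✓
b·c: (-176/5805)·9/4 + (-9/344)·(-4/3) + 8/15·1 = 1/2 ✓
b·c²: (-176/5805)·81/16 + (-9/344)·16/9 + 8/15·1 = 1/3 ✓
b·Ac: (-9/344)·(-43/63) + 8/15·125/448 = 1/6 ✓
b·c³: (-176/5805)·729/64 + (-9/344)·(-64/27) + 8/15·1 = 1/4 ✓
b·(c∘Ac): (-9/344)·172/189 + 8/15·125/448 = 1/8 ✓
b·Ac²: (-9/344)·(-43/28) + 8/15·145/1792 = 1/12 ✓
b·A²c: 8/15·5/64 = 1/24 ✓; 4 stages ⇒ order 4.

4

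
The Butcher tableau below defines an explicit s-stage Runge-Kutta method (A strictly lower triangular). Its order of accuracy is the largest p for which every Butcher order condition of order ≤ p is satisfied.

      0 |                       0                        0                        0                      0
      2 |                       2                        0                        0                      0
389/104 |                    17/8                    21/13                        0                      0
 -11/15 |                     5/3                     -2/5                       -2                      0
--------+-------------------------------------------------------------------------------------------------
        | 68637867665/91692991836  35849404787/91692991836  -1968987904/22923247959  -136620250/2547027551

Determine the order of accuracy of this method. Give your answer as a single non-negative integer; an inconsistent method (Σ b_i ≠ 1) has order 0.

b = (68637867665/91692991836, 35849404787/91692991836, -1968987904/22923247959, -136620250/2547027551)
c = (0, 2, 389/104, -11/15)
Ac = (0, 0, 42/13, -2153/260)
Σ b_i: 68637867665/91692991836·1 + 35849404787/91692991836·1 + (-1968987904/22923247959)·1 + (-136620250/2547027551)·1 = 1 ✓
b·c: 35849404787/91692991836·2 + (-1968987904/22923247959)·389/104 + (-136620250/2547027551)·(-11/15) = 1/2 ✓
b·c²: 35849404787/91692991836·4 + (-1968987904/22923247959)·151321/10816 + (-136620250/2547027551)·121/225 = 1/3 ✓
b·Ac: (-1968987904/22923247959)·42/13 + (-136620250/2547027551)·(-2153/260) = 1/6 ✓
b·c³: 35849404787/91692991836·8 + (-1968987904/22923247959)·58863869/1124864 + (-136620250/2547027551)·(-1331/3375) = -2406530436433/1788013340802 ≠ 1/4 ⇒ order 3.
b·(c∘Ac): (-1968987904/22923247959)·8169/676 + (-136620250/2547027551)·23683/3900 = -6946799113/5094055102 ≠ 1/8
b·Ac²: (-1968987904/22923247959)·84/13 + (-136620250/2547027551)·(-799869/27040) = 1639700405483/1589345191824 ≠ 1/12
b·A²c: (-136620250/2547027551)·(-84/13) = 882777000/2547027551 ≠ 1/24

3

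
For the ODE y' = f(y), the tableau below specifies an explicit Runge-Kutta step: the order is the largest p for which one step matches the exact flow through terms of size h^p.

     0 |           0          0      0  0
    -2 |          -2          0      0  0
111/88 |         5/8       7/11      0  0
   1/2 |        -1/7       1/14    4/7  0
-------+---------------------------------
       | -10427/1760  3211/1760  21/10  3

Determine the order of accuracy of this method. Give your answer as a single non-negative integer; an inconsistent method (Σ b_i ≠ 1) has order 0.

2

b = (-10427/1760, 3211/1760, 21/10, 3)
c = (0, -2, 111/88, 1/2)
Ac = (0, 0, -14/11, 89/154)
Σ b_i: (-10427/1760)·1 + 3211/1760·1 + 21/10·1 + 3·1 = 1 ✓
b·c: 3211/1760·(-2) + 21/10·111/88 + 3·1/2 = 1/2 ✓
b·c²: 3211/1760·4 + 21/10·12321/7744 + 3·1/4 = 881957/77440 ≠ 1/3 ⇒ order 2.
b·Ac: 21/10·(-14/11) + 3·89/154 = -723/770 ≠ 1/6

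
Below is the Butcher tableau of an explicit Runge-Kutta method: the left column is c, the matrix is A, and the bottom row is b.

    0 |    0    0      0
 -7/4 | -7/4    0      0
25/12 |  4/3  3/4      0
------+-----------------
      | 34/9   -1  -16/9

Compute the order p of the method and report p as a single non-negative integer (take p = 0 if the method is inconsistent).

1

b = (34/9, -1, -16/9)
c = (0, -7/4, 25/12)
Ac = (0, 0, -21/16)
Σ b_i: 34/9·1 + (-1)·1 + (-16/9)·1 = 1 ✓
b·c: (-1)·(-7/4) + (-16/9)·25/12 = -211/108 ≠ 1/2 ⇒ order 1.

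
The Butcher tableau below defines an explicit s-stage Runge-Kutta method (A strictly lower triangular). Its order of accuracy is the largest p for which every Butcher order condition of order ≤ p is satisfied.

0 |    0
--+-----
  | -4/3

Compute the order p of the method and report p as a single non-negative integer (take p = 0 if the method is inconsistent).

b = (-4/3)
c = (0)
Σ b_i: (-4/3)·1 = -4/3 ≠ 1 ⇒ order 0.

0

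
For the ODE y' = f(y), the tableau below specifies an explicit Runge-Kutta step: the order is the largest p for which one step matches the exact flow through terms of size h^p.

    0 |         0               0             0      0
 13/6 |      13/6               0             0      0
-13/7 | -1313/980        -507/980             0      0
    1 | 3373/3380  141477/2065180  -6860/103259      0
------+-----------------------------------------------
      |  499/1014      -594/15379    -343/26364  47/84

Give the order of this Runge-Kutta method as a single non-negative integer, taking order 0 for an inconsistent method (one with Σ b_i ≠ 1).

4

b = (499/1014, -594/15379, -343/26364, 47/84)
c = (0, 13/6, -13/7, 1)
Ac = (0, 0, -2197/1960, 511/1880)
Σ b_i: 499/1014·1 + (-594/15379)·1 + (-343/26364)·1 + 47/84·1 = 1 ✓
b·c: (-594/15379)·13/6 + (-343/26364)·(-13/7) + 47/84·1 = 1/2 ✓
b·c²: (-594/15379)·169/36 + (-343/26364)·169/49 + 47/84·1 = 1/3 ✓
b·Ac: (-343/26364)·(-2197/1960) + 47/84·511/1880 = 1/6 ✓
b·c³: (-594/15379)·2197/216 + (-343/26364)·(-2197/343) + 47/84·1 = 1/4 ✓
b·(c∘Ac): (-343/26364)·28561/13720 + 47/84·511/1880 = 1/8 ✓
b·Ac²: (-343/26364)·(-28561/11760) + 47/84·1043/11280 = 1/12 ✓
b·A²c: 47/84·7/94 = 1/24 ✓; 4 stages ⇒ order 4.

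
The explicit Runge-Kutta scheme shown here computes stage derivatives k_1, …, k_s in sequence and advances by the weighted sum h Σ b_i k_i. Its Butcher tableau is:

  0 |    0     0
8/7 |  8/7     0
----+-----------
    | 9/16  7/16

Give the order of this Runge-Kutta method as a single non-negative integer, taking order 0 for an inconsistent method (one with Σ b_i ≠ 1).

b = (9/16, 7/16)
c = (0, 8/7)
Σ b_i: 9/16·1 + 7/16·1 = 1 ✓
b·c: 7/16·8/7 = 1/2 ✓; 2 stages ⇒ order 2.

2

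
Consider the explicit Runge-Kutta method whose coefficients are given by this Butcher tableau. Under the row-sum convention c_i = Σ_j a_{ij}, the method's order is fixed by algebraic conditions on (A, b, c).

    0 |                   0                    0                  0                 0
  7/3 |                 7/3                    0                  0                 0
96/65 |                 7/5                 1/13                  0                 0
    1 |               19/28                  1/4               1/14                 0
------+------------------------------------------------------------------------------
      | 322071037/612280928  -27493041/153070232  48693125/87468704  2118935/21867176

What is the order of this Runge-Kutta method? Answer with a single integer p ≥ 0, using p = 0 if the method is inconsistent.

b = (322071037/612280928, -27493041/153070232, 48693125/87468704, 2118935/21867176)
c = (0, 7/3, 96/65, 1)
Ac = (0, 0, 7/39, 3761/5460)
Σ b_i: 322071037/612280928·1 + (-27493041/153070232)·1 + 48693125/87468704·1 + 2118935/21867176·1 = 1 ✓
b·c: (-27493041/153070232)·7/3 + 48693125/87468704·96/65 + 2118935/21867176·1 = 1/2 ✓
b·c²: (-27493041/153070232)·49/9 + 48693125/87468704·9216/4225 + 2118935/21867176·1 = 1/3 ✓
b·Ac: 48693125/87468704·7/39 + 2118935/21867176·3761/5460 = 1/6 ✓
b·c³: (-27493041/153070232)·343/27 + 48693125/87468704·884736/274625 + 2118935/21867176·1 = -250327891/639614898 ≠ 1/4 ⇒ order 3.
b·(c∘Ac): 48693125/87468704·224/845 + 2118935/21867176·3761/5460 = 56238977/262406112 ≠ 1/8
b·Ac²: 48693125/87468704·49/117 + 2118935/21867176·1615063/1064700 = 1215697751/3198074490 ≠ 1/12
b·A²c: 2118935/21867176·1/78 = 162995/131203056 ≠ 1/24

3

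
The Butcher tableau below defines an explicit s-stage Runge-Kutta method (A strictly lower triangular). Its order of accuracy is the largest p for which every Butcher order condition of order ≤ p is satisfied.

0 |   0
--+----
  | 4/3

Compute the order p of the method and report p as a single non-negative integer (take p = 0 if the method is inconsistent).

0

b = (4/3)
c = (0)
Σ b_i: 4/3·1 = 4/3 ≠ 1 ⇒ order 0.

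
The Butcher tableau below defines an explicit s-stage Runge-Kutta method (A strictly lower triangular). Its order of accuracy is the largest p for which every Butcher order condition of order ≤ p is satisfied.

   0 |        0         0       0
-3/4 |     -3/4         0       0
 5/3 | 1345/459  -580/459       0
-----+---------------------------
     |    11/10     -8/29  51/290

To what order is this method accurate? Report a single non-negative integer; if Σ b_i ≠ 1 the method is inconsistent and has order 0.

b = (11/10, -8/29, 51/290)
c = (0, -3/4, 5/3)
Ac = (0, 0, 145/153)
Σ b_i: 11/10·1 + (-8/29)·1 + 51/290·1 = 1 ✓
b·c: (-8/29)·(-3/4) + 51/290·5/3 = 1/2 ✓
b·c²: (-8/29)·9/16 + 51/290·25/9 = 1/3 ✓
b·Ac: 51/290·145/153 = 1/6 ✓; 3 stages ⇒ order 3.

3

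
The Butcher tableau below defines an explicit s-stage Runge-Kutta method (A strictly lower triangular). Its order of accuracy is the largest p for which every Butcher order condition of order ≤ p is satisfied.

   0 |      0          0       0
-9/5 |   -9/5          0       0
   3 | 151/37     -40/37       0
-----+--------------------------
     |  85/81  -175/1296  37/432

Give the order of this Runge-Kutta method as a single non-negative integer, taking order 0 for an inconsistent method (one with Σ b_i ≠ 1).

b = (85/81, -175/1296, 37/432)
c = (0, -9/5, 3)
Ac = (0, 0, 72/37)
Σ b_i: 85/81·1 + (-175/1296)·1 + 37/432·1 = 1 ✓
b·c: (-175/1296)·(-9/5) + 37/432·3 = 1/2 ✓
b·c²: (-175/1296)·81/25 + 37/432·9 = 1/3 ✓
b·Ac: 37/432·72/37 = 1/6 ✓; 3 stages ⇒ order 3.

3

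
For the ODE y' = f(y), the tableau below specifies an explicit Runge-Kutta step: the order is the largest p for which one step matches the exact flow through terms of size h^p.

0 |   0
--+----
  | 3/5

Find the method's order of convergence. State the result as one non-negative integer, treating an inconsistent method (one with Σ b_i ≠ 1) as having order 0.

0

b = (3/5)
c = (0)
Σ b_i: 3/5·1 = 3/5 ≠ 1 ⇒ order 0.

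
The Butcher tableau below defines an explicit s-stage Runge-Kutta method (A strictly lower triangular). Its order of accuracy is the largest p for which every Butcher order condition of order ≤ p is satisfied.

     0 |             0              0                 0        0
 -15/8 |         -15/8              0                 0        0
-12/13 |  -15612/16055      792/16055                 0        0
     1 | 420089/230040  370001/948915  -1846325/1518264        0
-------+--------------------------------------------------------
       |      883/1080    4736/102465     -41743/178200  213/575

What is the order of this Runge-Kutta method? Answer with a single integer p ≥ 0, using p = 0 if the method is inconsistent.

b = (883/1080, 4736/102465, -41743/178200, 213/575)
c = (0, -15/8, -12/13, 1)
Ac = (0, 0, -297/3211, 667/1704)
Σ b_i: 883/1080·1 + 4736/102465·1 + (-41743/178200)·1 + 213/575·1 = 1 ✓
b·c: 4736/102465·(-15/8) + (-41743/178200)·(-12/13) + 213/575·1 = 1/2 ✓
b·c²: 4736/102465·225/64 + (-41743/178200)·144/169 + 213/575·1 = 1/3 ✓
b·Ac: (-41743/178200)·(-297/3211) + 213/575·667/1704 = 1/6 ✓
b·c³: 4736/102465·(-3375/512) + (-41743/178200)·(-1728/2197) + 213/575·1 = 1/4 ✓
b·(c∘Ac): (-41743/178200)·3564/41743 + 213/575·667/1704 = 1/8 ✓
b·Ac²: (-41743/178200)·4455/25688 + 213/575·13685/40896 = 1/12 ✓
b·A²c: 213/575·575/5112 = 1/24 ✓; 4 stages ⇒ order 4.

4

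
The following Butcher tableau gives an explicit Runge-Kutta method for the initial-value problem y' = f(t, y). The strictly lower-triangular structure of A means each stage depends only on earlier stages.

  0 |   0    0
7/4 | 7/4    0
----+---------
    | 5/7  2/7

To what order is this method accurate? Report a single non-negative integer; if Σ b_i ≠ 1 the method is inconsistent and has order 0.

2

b = (5/7, 2/7)
c = (0, 7/4)
Σ b_i: 5/7·1 + 2/7·1 = 1 ✓
b·c: 2/7·7/4 = 1/2 ✓; 2 stages ⇒ order 2.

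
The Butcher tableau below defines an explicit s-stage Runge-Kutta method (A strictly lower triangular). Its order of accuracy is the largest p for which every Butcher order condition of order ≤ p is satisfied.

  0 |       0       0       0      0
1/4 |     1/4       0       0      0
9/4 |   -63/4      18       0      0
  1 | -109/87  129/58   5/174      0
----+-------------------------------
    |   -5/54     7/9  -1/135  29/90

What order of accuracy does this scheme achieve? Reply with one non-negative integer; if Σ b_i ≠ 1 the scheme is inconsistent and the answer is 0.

4

b = (-5/54, 7/9, -1/135, 29/90)
c = (0, 1/4, 9/4, 1)
Ac = (0, 0, 9/2, 18/29)
Σ b_i: (-5/54)·1 + 7/9·1 + (-1/135)·1 + 29/90·1 = 1 ✓
b·c: 7/9·1/4 + (-1/135)·9/4 + 29/90·1 = 1/2 ✓
b·c²: 7/9·1/16 + (-1/135)·81/16 + 29/90·1 = 1/3 ✓
b·Ac: (-1/135)·9/2 + 29/90·18/29 = 1/6 ✓
b·c³: 7/9·1/64 + (-1/135)·729/64 + 29/90·1 = 1/4 ✓
b·(c∘Ac): (-1/135)·81/8 + 29/90·18/29 = 1/8 ✓
b·Ac²: (-1/135)·9/8 + 29/90·33/116 = 1/12 ✓
b·A²c: 29/90·15/116 = 1/24 ✓; 4 stages ⇒ order 4.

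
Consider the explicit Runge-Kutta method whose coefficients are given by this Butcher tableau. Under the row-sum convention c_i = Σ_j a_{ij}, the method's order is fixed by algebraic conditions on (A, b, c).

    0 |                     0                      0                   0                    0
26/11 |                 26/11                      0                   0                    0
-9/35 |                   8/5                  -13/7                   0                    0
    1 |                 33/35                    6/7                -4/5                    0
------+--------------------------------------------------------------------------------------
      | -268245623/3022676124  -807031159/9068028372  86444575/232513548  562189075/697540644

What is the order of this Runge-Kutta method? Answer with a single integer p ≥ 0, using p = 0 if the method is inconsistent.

b = (-268245623/3022676124, -807031159/9068028372, 86444575/232513548, 562189075/697540644)
c = (0, 26/11, -9/35, 1)
Ac = (0, 0, -338/77, 4296/1925)
Σ b_i: (-268245623/3022676124)·1 + (-807031159/9068028372)·1 + 86444575/232513548·1 + 562189075/697540644·1 = 1 ✓
b·c: (-807031159/9068028372)·26/11 + 86444575/232513548·(-9/35) + 562189075/697540644·1 = 1/2 ✓
b·c²: (-807031159/9068028372)·676/121 + 86444575/232513548·81/1225 + 562189075/697540644·1 = 1/3 ✓
b·Ac: 86444575/232513548·(-338/77) + 562189075/697540644·4296/1925 = 1/6 ✓
b·c³: (-807031159/9068028372)·17576/1331 + 86444575/232513548·(-729/42875) + 562189075/697540644·1 = -1200762461/3197061285 ≠ 1/4 ⇒ order 3.
b·(c∘Ac): 86444575/232513548·3042/2695 + 562189075/697540644·4296/1925 = 257892589/116256774 ≠ 1/8
b·Ac²: 86444575/232513548·(-8788/847) + 562189075/697540644·3509796/741125 = -908126048/22379428995 ≠ 1/12
b·A²c: 562189075/697540644·1352/385 = 5429140210/1918236771 ≠ 1/24

3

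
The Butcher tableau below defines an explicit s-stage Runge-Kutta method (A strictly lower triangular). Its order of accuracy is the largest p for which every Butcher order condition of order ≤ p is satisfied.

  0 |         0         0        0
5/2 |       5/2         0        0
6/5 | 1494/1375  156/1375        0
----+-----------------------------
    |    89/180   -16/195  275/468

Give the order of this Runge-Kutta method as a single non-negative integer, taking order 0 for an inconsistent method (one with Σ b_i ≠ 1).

b = (89/180, -16/195, 275/468)
c = (0, 5/2, 6/5)
Ac = (0, 0, 78/275)
Σ b_i: 89/180·1 + (-16/195)·1 + 275/468·1 = 1 ✓
b·c: (-16/195)·5/2 + 275/468·6/5 = 1/2 ✓
b·c²: (-16/195)·25/4 + 275/468·36/25 = 1/3 ✓
b·Ac: 275/468·78/275 = 1/6 ✓; 3 stages ⇒ order 3.

3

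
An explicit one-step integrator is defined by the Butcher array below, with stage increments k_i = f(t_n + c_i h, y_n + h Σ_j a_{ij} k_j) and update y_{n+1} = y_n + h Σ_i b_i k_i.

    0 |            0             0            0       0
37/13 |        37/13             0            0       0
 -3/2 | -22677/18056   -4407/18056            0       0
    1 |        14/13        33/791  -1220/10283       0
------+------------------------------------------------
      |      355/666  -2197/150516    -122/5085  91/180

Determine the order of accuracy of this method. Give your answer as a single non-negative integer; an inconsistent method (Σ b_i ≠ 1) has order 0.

b = (355/666, -2197/150516, -122/5085, 91/180)
c = (0, 37/13, -3/2, 1)
Ac = (0, 0, -339/488, 27/91)
Σ b_i: 355/666·1 + (-2197/150516)·1 + (-122/5085)·1 + 91/180·1 = 1 ✓
b·c: (-2197/150516)·37/13 + (-122/5085)·(-3/2) + 91/180·1 = 1/2 ✓
b·c²: (-2197/150516)·1369/169 + (-122/5085)·9/4 + 91/180·1 = 1/3 ✓
b·Ac: (-122/5085)·(-339/488) + 91/180·27/91 = 1/6 ✓
b·c³: (-2197/150516)·50653/2197 + (-122/5085)·(-27/8) + 91/180·1 = 1/4 ✓
b·(c∘Ac): (-122/5085)·1017/976 + 91/180·27/91 = 1/8 ✓
b·Ac²: (-122/5085)·(-12543/6344) + 91/180·12/169 = 1/12 ✓
b·A²c: 91/180·15/182 = 1/24 ✓; 4 stages ⇒ order 4.

4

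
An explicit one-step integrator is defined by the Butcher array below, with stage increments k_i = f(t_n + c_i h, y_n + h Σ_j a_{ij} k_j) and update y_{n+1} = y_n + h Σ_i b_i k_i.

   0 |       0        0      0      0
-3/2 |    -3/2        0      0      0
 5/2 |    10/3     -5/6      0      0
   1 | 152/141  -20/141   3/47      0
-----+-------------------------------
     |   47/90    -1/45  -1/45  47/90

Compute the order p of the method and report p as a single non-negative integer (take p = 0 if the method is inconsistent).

4

b = (47/90, -1/45, -1/45, 47/90)
c = (0, -3/2, 5/2, 1)
Ac = (0, 0, 5/4, 35/94)
Σ b_i: 47/90·1 + (-1/45)·1 + (-1/45)·1 + 47/90·1 = 1 ✓
b·c: (-1/45)·(-3/2) + (-1/45)·5/2 + 47/90·1 = 1/2 ✓
b·c²: (-1/45)·9/4 + (-1/45)·25/4 + 47/90·1 = 1/3 ✓
b·Ac: (-1/45)·5/4 + 47/90·35/94 = 1/6 ✓
b·c³: (-1/45)·(-27/8) + (-1/45)·125/8 + 47/90·1 = 1/4 ✓
b·(c∘Ac): (-1/45)·25/8 + 47/90·35/94 = 1/8 ✓
b·Ac²: (-1/45)·(-15/8) + 47/90·15/188 = 1/12 ✓
b·A²c: 47/90·15/188 = 1/24 ✓; 4 stages ⇒ order 4.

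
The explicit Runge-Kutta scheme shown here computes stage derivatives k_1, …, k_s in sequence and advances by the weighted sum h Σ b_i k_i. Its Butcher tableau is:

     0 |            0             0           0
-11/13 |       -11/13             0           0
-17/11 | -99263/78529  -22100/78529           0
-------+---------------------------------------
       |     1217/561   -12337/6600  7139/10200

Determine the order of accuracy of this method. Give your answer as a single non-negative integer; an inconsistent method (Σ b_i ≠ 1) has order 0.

3

b = (1217/561, -12337/6600, 7139/10200)
c = (0, -11/13, -17/11)
Ac = (0, 0, 1700/7139)
Σ b_i: 1217/561·1 + (-12337/6600)·1 + 7139/10200·1 = 1 ✓
b·c: (-12337/6600)·(-11/13) + 7139/10200·(-17/11) = 1/2 ✓
b·c²: (-12337/6600)·121/169 + 7139/10200·289/121 = 1/3 ✓
b·Ac: 7139/10200·1700/7139 = 1/6 ✓; 3 stages ⇒ order 3.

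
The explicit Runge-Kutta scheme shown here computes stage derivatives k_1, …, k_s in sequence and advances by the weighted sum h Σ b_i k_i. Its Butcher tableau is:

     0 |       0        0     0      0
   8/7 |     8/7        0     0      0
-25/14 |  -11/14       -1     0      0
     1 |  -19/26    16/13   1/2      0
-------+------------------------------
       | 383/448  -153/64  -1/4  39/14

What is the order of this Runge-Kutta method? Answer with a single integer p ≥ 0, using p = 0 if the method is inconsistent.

2

b = (383/448, -153/64, -1/4, 39/14)
c = (0, 8/7, -25/14, 1)
Ac = (0, 0, -8/7, 187/364)
Σ b_i: 383/448·1 + (-153/64)·1 + (-1/4)·1 + 39/14·1 = 1 ✓
b·c: (-153/64)·8/7 + (-1/4)·(-25/14) + 39/14·1 = 1/2 ✓
b·c²: (-153/64)·64/49 + (-1/4)·625/196 + 39/14·1 = -127/112 ≠ 1/3 ⇒ order 2.
b·Ac: (-1/4)·(-8/7) + 39/14·187/364 = 673/392 ≠ 1/6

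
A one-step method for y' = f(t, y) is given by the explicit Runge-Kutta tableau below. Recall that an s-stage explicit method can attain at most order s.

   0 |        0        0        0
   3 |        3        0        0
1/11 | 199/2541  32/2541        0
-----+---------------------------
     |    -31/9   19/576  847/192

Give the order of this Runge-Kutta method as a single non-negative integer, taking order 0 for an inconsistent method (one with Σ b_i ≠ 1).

3

b = (-31/9, 19/576, 847/192)
c = (0, 3, 1/11)
Ac = (0, 0, 32/847)
Σ b_i: (-31/9)·1 + 19/576·1 + 847/192·1 = 1 ✓
b·c: 19/576·3 + 847/192·1/11 = 1/2 ✓
b·c²: 19/576·9 + 847/192·1/121 = 1/3 ✓
b·Ac: 847/192·32/847 = 1/6 ✓; 3 stages ⇒ order 3.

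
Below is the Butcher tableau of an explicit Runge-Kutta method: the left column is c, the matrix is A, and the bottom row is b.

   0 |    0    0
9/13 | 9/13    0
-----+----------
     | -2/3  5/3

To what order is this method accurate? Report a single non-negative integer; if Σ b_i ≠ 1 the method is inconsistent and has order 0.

b = (-2/3, 5/3)
c = (0, 9/13)
Σ b_i: (-2/3)·1 + 5/3·1 = 1 ✓
b·c: 5/3·9/13 = 15/13 ≠ 1/2 ⇒ order 1.

1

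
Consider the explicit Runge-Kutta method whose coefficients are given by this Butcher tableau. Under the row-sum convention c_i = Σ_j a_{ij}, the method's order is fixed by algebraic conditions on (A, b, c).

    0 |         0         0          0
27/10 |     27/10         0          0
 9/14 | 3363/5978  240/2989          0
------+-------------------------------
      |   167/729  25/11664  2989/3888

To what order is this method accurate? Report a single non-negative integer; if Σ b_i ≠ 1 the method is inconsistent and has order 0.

3

b = (167/729, 25/11664, 2989/3888)
c = (0, 27/10, 9/14)
Ac = (0, 0, 648/2989)
Σ b_i: 167/729·1 + 25/11664·1 + 2989/3888·1 = 1 ✓
b·c: 25/11664·27/10 + 2989/3888·9/14 = 1/2 ✓
b·c²: 25/11664·729/100 + 2989/3888·81/196 = 1/3 ✓
b·Ac: 2989/3888·648/2989 = 1/6 ✓; 3 stages ⇒ order 3.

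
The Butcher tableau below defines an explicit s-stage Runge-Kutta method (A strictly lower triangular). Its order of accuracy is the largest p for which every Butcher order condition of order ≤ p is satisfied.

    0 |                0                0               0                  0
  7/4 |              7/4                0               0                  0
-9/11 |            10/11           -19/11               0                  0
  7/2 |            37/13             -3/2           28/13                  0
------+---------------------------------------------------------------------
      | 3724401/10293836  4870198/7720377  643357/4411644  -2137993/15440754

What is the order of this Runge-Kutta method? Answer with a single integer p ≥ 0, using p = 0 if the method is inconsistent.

b = (3724401/10293836, 4870198/7720377, 643357/4411644, -2137993/15440754)
c = (0, 7/4, -9/11, 7/2)
Ac = (0, 0, -133/44, -5019/1144)
Σ b_i: 3724401/10293836·1 + 4870198/7720377·1 + 643357/4411644·1 + (-2137993/15440754)·1 = 1 ✓
b·c: 4870198/7720377·7/4 + 643357/4411644·(-9/11) + (-2137993/15440754)·7/2 = 1/2 ✓
b·c²: 4870198/7720377·49/16 + 643357/4411644·81/121 + (-2137993/15440754)·49/4 = 1/3 ✓
b·Ac: 643357/4411644·(-133/44) + (-2137993/15440754)·(-5019/1144) = 1/6 ✓
b·c³: 4870198/7720377·343/64 + 643357/4411644·(-729/1331) + (-2137993/15440754)·343/8 = -341082279/129408224 ≠ 1/4 ⇒ order 3.
b·(c∘Ac): 643357/4411644·1197/484 + (-2137993/15440754)·(-35133/2288) = 29255989/11764384 ≠ 1/8
b·Ac²: 643357/4411644·(-931/176) + (-2137993/15440754)·(-158655/50336) = -32512619/97056168 ≠ 1/12
b·A²c: (-2137993/15440754)·(-931/143) = 1988483/2205822 ≠ 1/24

3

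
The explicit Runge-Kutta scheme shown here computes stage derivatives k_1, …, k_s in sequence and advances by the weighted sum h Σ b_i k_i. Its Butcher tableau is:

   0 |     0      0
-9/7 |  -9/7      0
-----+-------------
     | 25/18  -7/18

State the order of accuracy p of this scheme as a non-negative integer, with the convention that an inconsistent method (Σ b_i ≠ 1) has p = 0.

b = (25/18, -7/18)
c = (0, -9/7)
Σ b_i: 25/18·1 + (-7/18)·1 = 1 ✓
b·c: (-7/18)·(-9/7) = 1/2 ✓; 2 stages ⇒ order 2.

2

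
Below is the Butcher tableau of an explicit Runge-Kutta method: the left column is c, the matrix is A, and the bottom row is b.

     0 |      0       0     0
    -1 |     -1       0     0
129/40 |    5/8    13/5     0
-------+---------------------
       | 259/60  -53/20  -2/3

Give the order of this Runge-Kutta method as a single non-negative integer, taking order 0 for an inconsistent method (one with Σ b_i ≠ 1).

2

b = (259/60, -53/20, -2/3)
c = (0, -1, 129/40)
Ac = (0, 0, -13/5)
Σ b_i: 259/60·1 + (-53/20)·1 + (-2/3)·1 = 1 ✓
b·c: (-53/20)·(-1) + (-2/3)·129/40 = 1/2 ✓
b·c²: (-53/20)·1 + (-2/3)·16641/1600 = -7667/800 ≠ 1/3 ⇒ order 2.
b·Ac: (-2/3)·(-13/5) = 26/15 ≠ 1/6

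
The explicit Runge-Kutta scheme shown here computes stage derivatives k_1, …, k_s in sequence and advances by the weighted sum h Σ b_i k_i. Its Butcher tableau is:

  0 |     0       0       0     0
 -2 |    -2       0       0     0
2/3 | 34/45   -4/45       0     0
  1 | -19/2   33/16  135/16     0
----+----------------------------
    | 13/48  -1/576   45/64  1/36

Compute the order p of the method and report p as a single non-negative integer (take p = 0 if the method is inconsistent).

b = (13/48, -1/576, 45/64, 1/36)
c = (0, -2, 2/3, 1)
Ac = (0, 0, 8/45, 3/2)
Σ b_i: 13/48·1 + (-1/576)·1 + 45/64·1 + 1/36·1 = 1 ✓
b·c: (-1/576)·(-2) + 45/64·2/3 + 1/36·1 = 1/2 ✓
b·c²: (-1/576)·4 + 45/64·4/9 + 1/36·1 = 1/3 ✓
b·Ac: 45/64·8/45 + 1/36·3/2 = 1/6 ✓
b·c³: (-1/576)·(-8) + 45/64·8/27 + 1/36·1 = 1/4 ✓
b·(c∘Ac): 45/64·16/135 + 1/36·3/2 = 1/8 ✓
b·Ac²: 45/64·(-16/45) + 1/36·12 = 1/12 ✓
b·A²c: 1/36·3/2 = 1/24 ✓; 4 stages ⇒ order 4.

4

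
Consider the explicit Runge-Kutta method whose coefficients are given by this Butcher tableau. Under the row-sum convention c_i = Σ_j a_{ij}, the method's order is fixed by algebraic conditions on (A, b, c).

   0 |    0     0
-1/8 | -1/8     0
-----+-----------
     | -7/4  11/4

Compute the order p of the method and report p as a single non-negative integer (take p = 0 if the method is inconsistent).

b = (-7/4, 11/4)
c = (0, -1/8)
Σ b_i: (-7/4)·1 + 11/4·1 = 1 ✓
b·c: 11/4·(-1/8) = -11/32 ≠ 1/2 ⇒ order 1.

1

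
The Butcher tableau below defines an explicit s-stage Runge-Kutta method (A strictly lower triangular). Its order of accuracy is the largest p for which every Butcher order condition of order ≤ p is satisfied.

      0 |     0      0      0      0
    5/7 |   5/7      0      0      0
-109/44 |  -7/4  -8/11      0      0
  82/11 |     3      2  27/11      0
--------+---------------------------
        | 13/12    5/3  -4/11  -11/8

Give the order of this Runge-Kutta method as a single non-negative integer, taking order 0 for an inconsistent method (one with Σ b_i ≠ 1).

0

b = (13/12, 5/3, -4/11, -11/8)
c = (0, 5/7, -109/44, 82/11)
Ac = (0, 0, -40/77, -15761/3388)
Σ b_i: 13/12·1 + 5/3·1 + (-4/11)·1 + (-11/8)·1 = 89/88 ≠ 1 ⇒ order 0.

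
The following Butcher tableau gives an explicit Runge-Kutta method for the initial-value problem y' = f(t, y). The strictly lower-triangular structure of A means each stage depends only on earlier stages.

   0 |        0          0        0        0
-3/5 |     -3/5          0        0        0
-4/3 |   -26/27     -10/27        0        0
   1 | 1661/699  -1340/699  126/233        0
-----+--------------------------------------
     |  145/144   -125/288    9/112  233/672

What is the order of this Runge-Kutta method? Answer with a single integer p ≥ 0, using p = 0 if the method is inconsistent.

4

b = (145/144, -125/288, 9/112, 233/672)
c = (0, -3/5, -4/3, 1)
Ac = (0, 0, 2/9, 100/233)
Σ b_i: 145/144·1 + (-125/288)·1 + 9/112·1 + 233/672·1 = 1 ✓
b·c: (-125/288)·(-3/5) + 9/112·(-4/3) + 233/672·1 = 1/2 ✓
b·c²: (-125/288)·9/25 + 9/112·16/9 + 233/672·1 = 1/3 ✓
b·Ac: 9/112·2/9 + 233/672·100/233 = 1/6 ✓
b·c³: (-125/288)·(-27/125) + 9/112·(-64/27) + 233/672·1 = 1/4 ✓
b·(c∘Ac): 9/112·(-8/27) + 233/672·100/233 = 1/8 ✓
b·Ac²: 9/112·(-2/15) + 233/672·316/1165 = 1/12 ✓
b·A²c: 233/672·28/233 = 1/24 ✓; 4 stages ⇒ order 4.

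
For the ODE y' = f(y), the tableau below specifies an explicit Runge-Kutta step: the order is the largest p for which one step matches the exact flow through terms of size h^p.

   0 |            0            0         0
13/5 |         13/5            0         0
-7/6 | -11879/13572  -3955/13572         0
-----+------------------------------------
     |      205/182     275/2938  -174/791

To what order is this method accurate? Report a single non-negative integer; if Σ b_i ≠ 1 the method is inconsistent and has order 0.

b = (205/182, 275/2938, -174/791)
c = (0, 13/5, -7/6)
Ac = (0, 0, -791/1044)
Σ b_i: 205/182·1 + 275/2938·1 + (-174/791)·1 = 1 ✓
b·c: 275/2938·13/5 + (-174/791)·(-7/6) = 1/2 ✓
b·c²: 275/2938·169/25 + (-174/791)·49/36 = 1/3 ✓
b·Ac: (-174/791)·(-791/1044) = 1/6 ✓; 3 stages ⇒ order 3.

3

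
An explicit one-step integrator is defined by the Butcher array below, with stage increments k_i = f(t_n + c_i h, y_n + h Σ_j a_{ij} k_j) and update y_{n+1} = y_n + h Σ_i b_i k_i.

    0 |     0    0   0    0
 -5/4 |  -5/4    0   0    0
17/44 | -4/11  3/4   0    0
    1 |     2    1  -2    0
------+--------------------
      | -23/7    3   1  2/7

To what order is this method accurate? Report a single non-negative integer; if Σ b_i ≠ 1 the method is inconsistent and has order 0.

1

b = (-23/7, 3, 1, 2/7)
c = (0, -5/4, 17/44, 1)
Ac = (0, 0, -15/16, -89/44)
Σ b_i: (-23/7)·1 + 3·1 + 1·1 + 2/7·1 = 1 ✓
b·c: 3·(-5/4) + 1·17/44 + 2/7·1 = -237/77 ≠ 1/2 ⇒ order 1.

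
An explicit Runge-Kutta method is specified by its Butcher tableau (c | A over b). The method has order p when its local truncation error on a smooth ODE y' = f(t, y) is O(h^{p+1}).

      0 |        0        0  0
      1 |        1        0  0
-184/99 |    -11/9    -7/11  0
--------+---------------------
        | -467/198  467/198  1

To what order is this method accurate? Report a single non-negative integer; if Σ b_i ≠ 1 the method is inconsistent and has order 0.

2

b = (-467/198, 467/198, 1)
c = (0, 1, -184/99)
Ac = (0, 0, -7/11)
Σ b_i: (-467/198)·1 + 467/198·1 + 1·1 = 1 ✓
b·c: 467/198·1 + 1·(-184/99) = 1/2 ✓
b·c²: 467/198·1 + 1·33856/9801 = 113945/19602 ≠ 1/3 ⇒ order 2.
b·Ac: 1·(-7/11) = -7/11 ≠ 1/6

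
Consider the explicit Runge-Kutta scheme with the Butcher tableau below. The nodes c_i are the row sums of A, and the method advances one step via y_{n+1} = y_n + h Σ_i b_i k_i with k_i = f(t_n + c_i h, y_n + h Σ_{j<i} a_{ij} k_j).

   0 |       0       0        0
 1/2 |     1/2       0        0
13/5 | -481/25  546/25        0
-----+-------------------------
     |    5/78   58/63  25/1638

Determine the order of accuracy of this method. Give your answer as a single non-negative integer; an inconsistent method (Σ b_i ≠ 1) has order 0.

b = (5/78, 58/63, 25/1638)
c = (0, 1/2, 13/5)
Ac = (0, 0, 273/25)
Σ b_i: 5/78·1 + 58/63·1 + 25/1638·1 = 1 ✓
b·c: 58/63·1/2 + 25/1638·13/5 = 1/2 ✓
b·c²: 58/63·1/4 + 25/1638·169/25 = 1/3 ✓
b·Ac: 25/1638·273/25 = 1/6 ✓; 3 stages ⇒ order 3.

3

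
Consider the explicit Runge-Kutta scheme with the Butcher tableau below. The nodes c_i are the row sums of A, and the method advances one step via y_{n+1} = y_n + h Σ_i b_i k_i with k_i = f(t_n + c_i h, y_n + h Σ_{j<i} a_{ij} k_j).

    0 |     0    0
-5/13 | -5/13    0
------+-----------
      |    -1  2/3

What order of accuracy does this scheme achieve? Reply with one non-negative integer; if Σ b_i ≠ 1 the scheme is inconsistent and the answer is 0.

b = (-1, 2/3)
c = (0, -5/13)
Σ b_i: (-1)·1 + 2/3·1 = -1/3 ≠ 1 ⇒ order 0.

0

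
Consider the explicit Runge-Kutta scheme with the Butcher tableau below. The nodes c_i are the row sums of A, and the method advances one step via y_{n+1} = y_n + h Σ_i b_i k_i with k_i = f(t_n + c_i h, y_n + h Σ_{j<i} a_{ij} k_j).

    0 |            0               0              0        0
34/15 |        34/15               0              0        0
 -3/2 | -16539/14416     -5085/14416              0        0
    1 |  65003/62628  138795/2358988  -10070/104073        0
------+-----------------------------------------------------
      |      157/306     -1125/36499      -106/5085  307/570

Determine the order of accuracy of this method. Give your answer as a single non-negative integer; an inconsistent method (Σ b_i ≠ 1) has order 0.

b = (157/306, -1125/36499, -106/5085, 307/570)
c = (0, 34/15, -3/2, 1)
Ac = (0, 0, -339/424, 171/614)
Σ b_i: 157/306·1 + (-1125/36499)·1 + (-106/5085)·1 + 307/570·1 = 1 ✓
b·c: (-1125/36499)·34/15 + (-106/5085)·(-3/2) + 307/570·1 = 1/2 ✓
b·c²: (-1125/36499)·1156/225 + (-106/5085)·9/4 + 307/570·1 = 1/3 ✓
b·Ac: (-106/5085)·(-339/424) + 307/570·171/614 = 1/6 ✓
b·c³: (-1125/36499)·39304/3375 + (-106/5085)·(-27/8) + 307/570·1 = 1/4 ✓
b·(c∘Ac): (-106/5085)·1017/848 + 307/570·171/614 = 1/8 ✓
b·Ac²: (-106/5085)·(-1921/1060) + 307/570·779/9210 = 1/12 ✓
b·A²c: 307/570·95/1228 = 1/24 ✓; 4 stages ⇒ order 4.

4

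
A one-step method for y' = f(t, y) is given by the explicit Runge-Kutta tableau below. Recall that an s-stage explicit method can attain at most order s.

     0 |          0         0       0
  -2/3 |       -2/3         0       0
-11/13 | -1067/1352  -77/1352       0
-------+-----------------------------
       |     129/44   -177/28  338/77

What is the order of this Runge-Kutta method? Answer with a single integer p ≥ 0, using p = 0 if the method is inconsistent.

3

b = (129/44, -177/28, 338/77)
c = (0, -2/3, -11/13)
Ac = (0, 0, 77/2028)
Σ b_i: 129/44·1 + (-177/28)·1 + 338/77·1 = 1 ✓
b·c: (-177/28)·(-2/3) + 338/77·(-11/13) = 1/2 ✓
b·c²: (-177/28)·4/9 + 338/77·121/169 = 1/3 ✓
b·Ac: 338/77·77/2028 = 1/6 ✓; 3 stages ⇒ order 3.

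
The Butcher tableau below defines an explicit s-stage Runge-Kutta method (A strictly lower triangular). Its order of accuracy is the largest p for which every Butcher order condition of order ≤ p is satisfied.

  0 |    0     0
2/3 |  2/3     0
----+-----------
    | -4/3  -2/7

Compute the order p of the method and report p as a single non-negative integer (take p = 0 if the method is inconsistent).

0

b = (-4/3, -2/7)
c = (0, 2/3)
Σ b_i: (-4/3)·1 + (-2/7)·1 = -34/21 ≠ 1 ⇒ order 0.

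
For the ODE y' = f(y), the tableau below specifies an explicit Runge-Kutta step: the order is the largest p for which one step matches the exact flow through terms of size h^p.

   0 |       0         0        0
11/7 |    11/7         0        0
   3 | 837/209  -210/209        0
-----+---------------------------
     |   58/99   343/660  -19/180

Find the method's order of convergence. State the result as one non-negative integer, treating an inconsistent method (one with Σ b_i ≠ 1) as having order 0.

3

b = (58/99, 343/660, -19/180)
c = (0, 11/7, 3)
Ac = (0, 0, -30/19)
Σ b_i: 58/99·1 + 343/660·1 + (-19/180)·1 = 1 ✓
b·c: 343/660·11/7 + (-19/180)·3 = 1/2 ✓
b·c²: 343/660·121/49 + (-19/180)·9 = 1/3 ✓
b·Ac: (-19/180)·(-30/19) = 1/6 ✓; 3 stages ⇒ order 3.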